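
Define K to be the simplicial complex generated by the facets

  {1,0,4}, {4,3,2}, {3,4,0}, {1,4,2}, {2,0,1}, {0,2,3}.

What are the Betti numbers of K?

Fix the vertex order 0 < 1 < 2 < 3 < 4 and write every simplex with vertices in increasing order. Then dim K = 2 and the simplices of K are:

  0-simplices (5): [0], [1], [2], [3], [4]
  1-simplices (9): [0,1], [0,2], [0,3], [0,4], [1,2], [1,4], [2,3], [2,4], [3,4]
  2-simplices (6): [0,1,2], [0,1,4], [0,2,3], [0,3,4], [1,2,4], [2,3,4]

Hence C_0 ≅ Z^5, C_1 ≅ Z^9, C_2 ≅ Z^6.

Boundary ∂_1: C_1 → C_0 maps an edge to its endpoints' difference, ∂[p,q] = q − p.
The 5×9 boundary matrix has rank 4 and Smith normal form diag(1,1,1,1).

Boundary ∂_2: C_2 → C_1 acts by ∂[p,q,r] = [q,r] − [p,r] + [p,q]. For instance
  ∂[0,1,4] = [1,4] − [0,4] + [0,1],
  ∂[0,1,2] = [1,2] − [0,2] + [0,1].
As a 9×6 matrix over Z this has rank 5, with invariant factors (1,1,1,1,1).

Computing H_k = (kernel of ∂_k) / (image of ∂_{k+1}):

  H_0: rank C_0 − rank ∂_1 = 5 − 4 = 1, and the invariant factors of ∂_1 are all 1, so H_0 = Z.
  H_1: rank ker ∂_1 − rank ∂_2 = (9 − 4) − 5 = 0, and the invariant factors of ∂_2 are all 1, so H_1 = 0.
  H_2: rank ker ∂_2 − rank ∂_3 = (6 − 5) − 0 = 1, and there is no ∂_3, so H_2 = Z.

As a check, the Euler characteristic is 5 − 9 + 6 = 2, which agrees with 1 − 0 + 1 = 2.

Hence the Betti numbers are b_0 = 1, b_1 = 0, b_2 = 1.

b_0 = 1, b_1 = 0, b_2 = 1.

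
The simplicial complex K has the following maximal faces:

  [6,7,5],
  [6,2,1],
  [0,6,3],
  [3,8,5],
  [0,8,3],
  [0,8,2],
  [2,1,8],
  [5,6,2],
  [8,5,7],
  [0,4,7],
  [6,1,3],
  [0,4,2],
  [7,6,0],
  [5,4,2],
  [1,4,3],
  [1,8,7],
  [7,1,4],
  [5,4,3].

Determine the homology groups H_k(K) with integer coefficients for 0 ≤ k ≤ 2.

K has 9 vertices, 27 edges, 18 triangles.
rank ∂_0 = 0, rank ∂_1 = 8 ⇒ b_0 = 9 − 0 − 8 = 1; all invariant factors of ∂_1 are 1 so no torsion. So H_0 ≅ Z.
rank ∂_1 = 8, rank ∂_2 = 17 ⇒ b_1 = 27 − 8 − 17 = 2; all invariant factors of ∂_2 are 1 so no torsion. So H_1 ≅ Z^2.
rank ∂_2 = 17, rank ∂_3 = 0 ⇒ b_2 = 18 − 17 − 0 = 1. So H_2 ≅ Z.

H_0 = Z,  H_1 = Z^2,  H_2 = Z.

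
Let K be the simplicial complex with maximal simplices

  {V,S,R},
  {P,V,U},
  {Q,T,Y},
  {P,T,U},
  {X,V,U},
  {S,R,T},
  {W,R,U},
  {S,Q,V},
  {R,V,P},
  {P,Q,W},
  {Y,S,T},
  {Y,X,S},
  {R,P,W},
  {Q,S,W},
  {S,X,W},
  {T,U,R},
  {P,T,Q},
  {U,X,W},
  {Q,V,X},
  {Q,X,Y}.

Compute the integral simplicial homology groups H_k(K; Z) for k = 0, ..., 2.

H_0 = Z,  H_1 = Z ⊕ Z/2Z,  H_2 = 0.

Fix the vertex order P < Q < R < S < T < U < V < W < X < Y and write every simplex with vertices in increasing order. Then dim K = 2 and the simplices of K are:

  0-simplices (10): P, Q, R, S, T, U, V, W, X, Y
  1-simplices (30): PQ, PR, PT, PU, PV, PW, QS, QT, QV, QW, QX, QY, RS, RT, RU, RV, RW, ST, SV, SW, SX, SY, TU, TY, UV, UW, UX, VX, WX, XY
  2-simplices (20): PQT, PQW, PRV, PRW, PTU, PUV, QSV, QSW, QTY, QVX, QXY, RST, RSV, RTU, RUW, STY, SWX, SXY, UVX, UWX

so the chain groups are C_0 ≅ Z^10, C_1 ≅ Z^30, C_2 ≅ Z^20.

∂_1: C_1 → C_0 sends each edge [p,q] (with p < q) to q − p. For instance
  ∂QW = W − Q.
As a 10×30 matrix over Z this has rank 9, with invariant factors (1,1,1,1,1,1,1,1,1).

∂_2: C_2 → C_1 maps a triangle to the signed sum of its edges. For instance
  ∂PQW = QW − PW + PQ,
  ∂PQT = QT − PT + PQ.
The resulting 30×20 matrix has rank 20, and its Smith normal form has invariant factors (1,1,1,1,1,1,1,1,1,1,1,1,1,1,1,1,1,1,1,2).

From H_k ≅ ker(∂_k) / im(∂_{k+1}) we obtain:

  H_0: rank C_0 − rank ∂_1 = 10 − 9 = 1, and the invariant factors of ∂_1 are all 1, so H_0 = Z.
  H_1: rank ker ∂_1 − rank ∂_2 = (30 − 9) − 20 = 1, and ∂_2 has invariant factor 2 > 1, so H_1 = Z ⊕ Z/2Z.
  H_2: rank ker ∂_2 − rank ∂_3 = (20 − 20) − 0 = 0, and there is no ∂_3, so H_2 = 0.

(K is a triangulation of the Klein bottle.)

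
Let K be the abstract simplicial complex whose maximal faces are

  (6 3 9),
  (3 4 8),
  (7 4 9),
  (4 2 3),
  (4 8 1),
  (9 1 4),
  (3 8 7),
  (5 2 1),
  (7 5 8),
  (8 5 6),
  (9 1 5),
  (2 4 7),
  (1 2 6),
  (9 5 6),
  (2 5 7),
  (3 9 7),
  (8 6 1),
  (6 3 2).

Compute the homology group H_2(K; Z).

H_2 ≅ 0.

Take the total order 1 < 2 < 3 < 4 < 5 < 6 < 7 < 8 < 9 on the vertex set. Then K (dimension 2) consists of the simplices:

  0-simplices (9): [1], [2], [3], [4], [5], [6], [7], [8], [9]
  1-simplices (27): (27 of them)
  2-simplices (18): [1,2,5], [1,2,6], [1,4,8], [1,4,9], [1,5,9], [1,6,8], [2,3,4], [2,3,6], [2,4,7], [2,5,7], [3,4,8], [3,6,9], [3,7,8], [3,7,9], [4,7,9], [5,6,8], [5,6,9], [5,7,8]

giving chain groups C_0 ≅ Z^9, C_1 ≅ Z^27, C_2 ≅ Z^18.

∂_1: C_1 → C_0 is given by ∂[p,q] = [q] − [p].
The 9×27 boundary matrix has rank 8 and Smith normal form diag(1,1,1,1,1,1,1,1).

The boundary map ∂_2: C_2 → C_1 acts by ∂[p,q,r] = [q,r] − [p,r] + [p,q]. For instance
  ∂[3,7,8] = [7,8] − [3,8] + [3,7],
  ∂[5,6,8] = [6,8] − [5,8] + [5,6].
This gives a 27×18 integer matrix of rank 18; reducing to Smith normal form yields diagonal entries (1,1,1,1,1,1,1,1,1,1,1,1,1,1,1,1,1,2).

Reading off H_k = ker ∂_k / im ∂_{k+1}:

  H_2: rank ker ∂_2 − rank ∂_3 = (18 − 18) − 0 = 0, and there is no ∂_3, so H_2 = 0.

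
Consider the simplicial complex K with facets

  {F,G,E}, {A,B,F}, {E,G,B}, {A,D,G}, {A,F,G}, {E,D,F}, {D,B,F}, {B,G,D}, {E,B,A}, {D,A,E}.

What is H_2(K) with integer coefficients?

Take the total order A < B < D < E < F < G on the vertex set. Then K (dimension 2) consists of the simplices:

  0-simplices (6): A, B, D, E, F, G
  1-simplices (15): AB, AD, AE, AF, AG, BD, BE, BF, BG, DE, DF, DG, EF, EG, FG
  2-simplices (10): ABE, ABF, ADE, ADG, AFG, BDF, BDG, BEG, DEF, EFG

so the chain groups are C_0 ≅ Z^6, C_1 ≅ Z^15, C_2 ≅ Z^10.

Boundary ∂_1: C_1 → C_0 maps an edge to its endpoints' difference, ∂[p,q] = q − p. For instance
  ∂BD = D − B.
The 6×15 boundary matrix has rank 5 and Smith normal form diag(1,1,1,1,1).

Boundary ∂_2: C_2 → C_1 maps a triangle to the signed sum of its edges. For instance
  ∂ADE = DE − AE + AD,
  ∂DEF = EF − DF + DE.
This gives a 15×10 integer matrix of rank 10; reducing to Smith normal form yields diagonal entries (1,1,1,1,1,1,1,1,1,2).

Reading off H_k = ker ∂_k / im ∂_{k+1}:

  H_2: rank ker ∂_2 − rank ∂_3 = (10 − 10) − 0 = 0, and there is no ∂_3, so H_2 = 0.

H_2 = 0.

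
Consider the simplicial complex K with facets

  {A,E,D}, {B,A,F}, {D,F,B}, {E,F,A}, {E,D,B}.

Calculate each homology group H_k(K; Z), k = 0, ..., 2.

Take the total order A < B < D < E < F on the vertex set. Then K (dimension 2) consists of the simplices:

  0-simplices (5): A, B, D, E, F
  1-simplices (10): AB, AD, AE, AF, BD, BE, BF, DE, DF, EF
  2-simplices (5): ABF, ADE, AEF, BDE, BDF

Hence C_0 ≅ Z^5, C_1 ≅ Z^10, C_2 ≅ Z^5.

The boundary map ∂_1: C_1 → C_0 maps an edge to its endpoints' difference, ∂[p,q] = q − p.
As a 5×10 matrix over Z this has rank 4, with invariant factors (1,1,1,1).

Boundary ∂_2: C_2 → C_1 acts by ∂[p,q,r] = [q,r] − [p,r] + [p,q]. For instance
  ∂BDF = DF − BF + BD,
  ∂BDE = DE − BE + BD.
This gives a 10×5 integer matrix of rank 5; reducing to Smith normal form yields diagonal entries (1,1,1,1,1).

Computing H_k = (kernel of ∂_k) / (image of ∂_{k+1}):

  H_0: rank C_0 − rank ∂_1 = 5 − 4 = 1, and the invariant factors of ∂_1 are all 1, so H_0 = Z.
  H_1: rank ker ∂_1 − rank ∂_2 = (10 − 4) − 5 = 1, and the invariant factors of ∂_2 are all 1, so H_1 = Z.
  H_2: rank ker ∂_2 − rank ∂_3 = (5 − 5) − 0 = 0, and there is no ∂_3, so H_2 = 0.

As a check, the Euler characteristic is 5 − 10 + 5 = 0, which agrees with 1 − 1 + 0 = 0.

H_0 = Z,  H_1 = Z,  H_2 = 0.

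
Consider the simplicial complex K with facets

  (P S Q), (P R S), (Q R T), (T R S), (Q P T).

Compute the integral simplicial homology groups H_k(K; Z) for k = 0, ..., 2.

H_0 = Z,  H_1 = Z,  H_2 = 0.

Order the vertices as P < Q < R < S < T. Listing each simplex with vertices in this order, K has dimension 2 with simplices:

  0-simplices (5): P, Q, R, S, T
  1-simplices (10): PQ, PR, PS, PT, QR, QS, QT, RS, RT, ST
  2-simplices (5): PQS, PQT, PRS, QRT, RST

so the chain groups are C_0 ≅ Z^5, C_1 ≅ Z^10, C_2 ≅ Z^5.

The boundary map ∂_1: C_1 → C_0 maps an edge to its endpoints' difference, ∂[p,q] = q − p. For instance
  ∂QR = R − Q.
As a 5×10 matrix over Z this has rank 4, with invariant factors (1,1,1,1).

∂_2: C_2 → C_1 sends each 2-simplex [p,q,r] to [q,r] − [p,r] + [p,q]. For instance
  ∂PQS = QS − PS + PQ,
  ∂QRT = RT − QT + QR.
This gives a 10×5 integer matrix of rank 5; reducing to Smith normal form yields diagonal entries (1,1,1,1,1).

Reading off H_k = ker ∂_k / im ∂_{k+1}:

  H_0: rank C_0 − rank ∂_1 = 5 − 4 = 1, and the invariant factors of ∂_1 are all 1, so H_0 ≅ Z.
  H_1: rank ker ∂_1 − rank ∂_2 = (10 − 4) − 5 = 1, and the invariant factors of ∂_2 are all 1, so H_1 ≅ Z.
  H_2: rank ker ∂_2 − rank ∂_3 = (5 − 5) − 0 = 0, and there is no ∂_3, so H_2 ≅ 0.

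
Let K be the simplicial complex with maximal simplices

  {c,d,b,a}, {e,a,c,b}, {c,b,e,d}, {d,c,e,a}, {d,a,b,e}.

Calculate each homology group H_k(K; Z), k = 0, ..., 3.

H_0 = Z,  H_1 = 0,  H_2 = 0,  H_3 = Z.

We work with the vertex ordering a < b < c < d < e. The simplices of K, each written with vertices in increasing order, are:

  0-simplices (5): a, b, c, d, e
  1-simplices (10): ab, ac, ad, ae, bc, bd, be, cd, ce, de
  2-simplices (10): abc, abd, abe, acd, ace, ade, bcd, bce, bde, cde
  3-simplices (5): abcd, abce, abde, acde, bcde

giving chain groups C_0 ≅ Z^5, C_1 ≅ Z^10, C_2 ≅ Z^10, C_3 ≅ Z^5.

Boundary ∂_1: C_1 → C_0 sends each edge [p,q] (with p < q) to q − p.
The resulting 5×10 matrix has rank 4, and its Smith normal form has invariant factors (1,1,1,1).

The boundary map ∂_2: C_2 → C_1 maps a triangle to the signed sum of its edges. For instance
  ∂acd = cd − ad + ac,
  ∂abc = bc − ac + ab.
The resulting 10×10 matrix has rank 6, and its Smith normal form has invariant factors (1,1,1,1,1,1).

Boundary ∂_3: C_3 → C_2 sends each 3-simplex σ to the alternating sum Σ_i (−1)^i (σ with its i-th vertex removed). For instance
  ∂abcd = bcd − acd + abd − abc,
  ∂acde = cde − ade + ace − acd.
The 10×5 boundary matrix has rank 4 and Smith normal form diag(1,1,1,1).

Reading off H_k = ker ∂_k / im ∂_{k+1}:

  H_0: rank C_0 − rank ∂_1 = 5 − 4 = 1, and the invariant factors of ∂_1 are all 1, so H_0 = Z.
  H_1: rank ker ∂_1 − rank ∂_2 = (10 − 4) − 6 = 0, and the invariant factors of ∂_2 are all 1, so H_1 = 0.
  H_2: rank ker ∂_2 − rank ∂_3 = (10 − 6) − 4 = 0, and the invariant factors of ∂_3 are all 1, so H_2 = 0.
  H_3: rank ker ∂_3 − rank ∂_4 = (5 − 4) − 0 = 1, and there is no ∂_4, so H_3 = Z.

As a check, the Euler characteristic is 5 − 10 + 10 − 5 = 0, which agrees with 1 − 0 + 0 − 1 = 0.
(K is a triangulation of the 3-sphere S^3.)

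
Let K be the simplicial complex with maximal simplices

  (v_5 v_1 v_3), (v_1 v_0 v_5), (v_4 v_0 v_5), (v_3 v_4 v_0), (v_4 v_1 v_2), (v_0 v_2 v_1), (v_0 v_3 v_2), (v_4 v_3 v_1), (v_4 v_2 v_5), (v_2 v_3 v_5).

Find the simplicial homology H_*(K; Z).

H_0 ≅ Z,  H_1 ≅ Z/2Z,  H_2 = 0.

Order the vertices as v_0 < v_1 < v_2 < v_3 < v_4 < v_5. Listing each simplex with vertices in this order, K has dimension 2 with simplices:

  0-simplices (6): [v_0], [v_1], [v_2], [v_3], [v_4], [v_5]
  1-simplices (15): (15 of them)
  2-simplices (10): [v_0,v_1,v_2], [v_0,v_1,v_5], [v_0,v_2,v_3], [v_0,v_3,v_4], [v_0,v_4,v_5], [v_1,v_2,v_4], [v_1,v_3,v_4], [v_1,v_3,v_5], [v_2,v_3,v_5], [v_2,v_4,v_5]

so the chain groups are C_0 ≅ Z^6, C_1 ≅ Z^15, C_2 ≅ Z^10.

The boundary map ∂_1: C_1 → C_0 is given by ∂[p,q] = [q] − [p].
The resulting 6×15 matrix has rank 5, and its Smith normal form has invariant factors (1,1,1,1,1).

The boundary map ∂_2: C_2 → C_1 maps a triangle to the signed sum of its edges. For instance
  ∂[v_0,v_1,v_2] = [v_1,v_2] − [v_0,v_2] + [v_0,v_1],
  ∂[v_0,v_1,v_5] = [v_1,v_5] − [v_0,v_5] + [v_0,v_1].
The 15×10 boundary matrix has rank 10 and Smith normal form diag(1,1,1,1,1,1,1,1,1,2).

From H_k ≅ ker(∂_k) / im(∂_{k+1}) we obtain:

  H_0: rank C_0 − rank ∂_1 = 6 − 5 = 1, and the invariant factors of ∂_1 are all 1, so H_0 = Z.
  H_1: rank ker ∂_1 − rank ∂_2 = (15 − 5) − 10 = 0, and ∂_2 has invariant factor 2 > 1, so H_1 = Z/2Z.
  H_2: rank ker ∂_2 − rank ∂_3 = (10 − 10) − 0 = 0, and there is no ∂_3, so H_2 = 0.

As a check, the Euler characteristic is 6 − 15 + 10 = 1, which agrees with 1 − 0 + 0 = 1.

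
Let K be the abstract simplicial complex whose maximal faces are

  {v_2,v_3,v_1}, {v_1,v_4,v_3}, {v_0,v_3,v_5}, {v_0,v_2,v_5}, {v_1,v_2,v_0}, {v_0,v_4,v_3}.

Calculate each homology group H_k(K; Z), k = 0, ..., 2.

We work with the vertex ordering v_0 < v_1 < v_2 < v_3 < v_4 < v_5. The simplices of K, each written with vertices in increasing order, are:

  0-simplices (6): [v_0], [v_1], [v_2], [v_3], [v_4], [v_5]
  1-simplices (12): [v_0,v_1], [v_0,v_2], [v_0,v_3], [v_0,v_4], [v_0,v_5], [v_1,v_2], [v_1,v_3], [v_1,v_4], [v_2,v_3], [v_2,v_5], [v_3,v_4], [v_3,v_5]
  2-simplices (6): [v_0,v_1,v_2], [v_0,v_2,v_5], [v_0,v_3,v_4], [v_0,v_3,v_5], [v_1,v_2,v_3], [v_1,v_3,v_4]

giving chain groups C_0 ≅ Z^6, C_1 ≅ Z^12, C_2 ≅ Z^6.

∂_1: C_1 → C_0 maps an edge to its endpoints' difference, ∂[p,q] = q − p.
The 6×12 boundary matrix has rank 5 and Smith normal form diag(1,1,1,1,1).

∂_2: C_2 → C_1 acts by ∂[p,q,r] = [q,r] − [p,r] + [p,q]. For instance
  ∂[v_1,v_2,v_3] = [v_2,v_3] − [v_1,v_3] + [v_1,v_2],
  ∂[v_1,v_3,v_4] = [v_3,v_4] − [v_1,v_4] + [v_1,v_3].
This gives a 12×6 integer matrix of rank 6; reducing to Smith normal form yields diagonal entries (1,1,1,1,1,1).

From H_k ≅ ker(∂_k) / im(∂_{k+1}) we obtain:

  H_0: rank C_0 − rank ∂_1 = 6 − 5 = 1, and the invariant factors of ∂_1 are all 1, so H_0 ≅ Z.
  H_1: rank ker ∂_1 − rank ∂_2 = (12 − 5) − 6 = 1, and the invariant factors of ∂_2 are all 1, so H_1 ≅ Z.
  H_2: rank ker ∂_2 − rank ∂_3 = (6 − 6) − 0 = 0, and there is no ∂_3, so H_2 ≅ 0.

As a check, the Euler characteristic is 6 − 12 + 6 = 0, which agrees with 1 − 1 + 0 = 0.

H_0 ≅ Z,  H_1 ≅ Z,  H_2 = 0.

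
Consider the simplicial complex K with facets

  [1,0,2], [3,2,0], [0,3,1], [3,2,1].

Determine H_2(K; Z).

Take the total order 0 < 1 < 2 < 3 on the vertex set. Then K (dimension 2) consists of the simplices:

  0-simplices (4): [0], [1], [2], [3]
  1-simplices (6): [0,1], [0,2], [0,3], [1,2], [1,3], [2,3]
  2-simplices (4): [0,1,2], [0,1,3], [0,2,3], [1,2,3]

Hence C_0 ≅ Z^4, C_1 ≅ Z^6, C_2 ≅ Z^4.

Boundary ∂_1: C_1 → C_0 maps an edge to its endpoints' difference, ∂[p,q] = q − p. For instance
  ∂[1,2] = [2] − [1].
The 4×6 boundary matrix has rank 3 and Smith normal form diag(1,1,1).

The boundary map ∂_2: C_2 → C_1 sends each 2-simplex [p,q,r] to [q,r] − [p,r] + [p,q]. For instance
  ∂[1,2,3] = [2,3] − [1,3] + [1,2],
  ∂[0,1,3] = [1,3] − [0,3] + [0,1].
The 6×4 boundary matrix has rank 3 and Smith normal form diag(1,1,1).

Reading off H_k = ker ∂_k / im ∂_{k+1}:

  H_2: rank ker ∂_2 − rank ∂_3 = (4 − 3) − 0 = 1, and there is no ∂_3, so H_2 ≅ Z.

(K is a triangulation of the 2-sphere S^2.)

H_2 = Z.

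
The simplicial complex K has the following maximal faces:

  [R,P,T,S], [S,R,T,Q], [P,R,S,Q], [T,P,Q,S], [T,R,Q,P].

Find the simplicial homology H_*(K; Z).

Take the total order P < Q < R < S < T on the vertex set. Then K (dimension 3) consists of the simplices:

  0-simplices (5): P, Q, R, S, T
  1-simplices (10): PQ, PR, PS, PT, QR, QS, QT, RS, RT, ST
  2-simplices (10): PQR, PQS, PQT, PRS, PRT, PST, QRS, QRT, QST, RST
  3-simplices (5): PQRS, PQRT, PQST, PRST, QRST

giving chain groups C_0 ≅ Z^5, C_1 ≅ Z^10, C_2 ≅ Z^10, C_3 ≅ Z^5.

The boundary map ∂_1: C_1 → C_0 is given by ∂[p,q] = [q] − [p]. For instance
  ∂PT = T − P.
As a 5×10 matrix over Z this has rank 4, with invariant factors (1,1,1,1).

∂_2: C_2 → C_1 acts by ∂[p,q,r] = [q,r] − [p,r] + [p,q]. For instance
  ∂RST = ST − RT + RS,
  ∂QST = ST − QT + QS.
This gives a 10×10 integer matrix of rank 6; reducing to Smith normal form yields diagonal entries (1,1,1,1,1,1).

∂_3: C_3 → C_2 sends each 3-simplex σ to the alternating sum Σ_i (−1)^i (σ with its i-th vertex removed). For instance
  ∂PQST = QST − PST + PQT − PQS,
  ∂PQRS = QRS − PRS + PQS − PQR.
The 10×5 boundary matrix has rank 4 and Smith normal form diag(1,1,1,1).

Reading off H_k = ker ∂_k / im ∂_{k+1}:

  H_0: rank C_0 − rank ∂_1 = 5 − 4 = 1, and the invariant factors of ∂_1 are all 1, so H_0 = Z.
  H_1: rank ker ∂_1 − rank ∂_2 = (10 − 4) − 6 = 0, and the invariant factors of ∂_2 are all 1, so H_1 = 0.
  H_2: rank ker ∂_2 − rank ∂_3 = (10 − 6) − 4 = 0, and the invariant factors of ∂_3 are all 1, so H_2 = 0.
  H_3: rank ker ∂_3 − rank ∂_4 = (5 − 4) − 0 = 1, and there is no ∂_4, so H_3 = Z.

(K is a triangulation of the 3-sphere S^3.)

H_0 = Z,  H_1 = 0,  H_2 = 0,  H_3 = Z.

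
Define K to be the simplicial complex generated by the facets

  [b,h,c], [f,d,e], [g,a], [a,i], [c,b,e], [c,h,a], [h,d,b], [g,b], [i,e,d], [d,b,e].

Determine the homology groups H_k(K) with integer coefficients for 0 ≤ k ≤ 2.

Order the vertices as a < b < c < d < e < f < g < h < i. Listing each simplex with vertices in this order, K has dimension 2 with simplices:

  0-simplices (9): a, b, c, d, e, f, g, h, i
  1-simplices (17): ac, ag, ah, ai, bc, bd, be, bg, bh, ce, ch, de, df, dh, di, ef, ei
  2-simplices (7): ach, bce, bch, bde, bdh, def, dei

giving chain groups C_0 ≅ Z^9, C_1 ≅ Z^17, C_2 ≅ Z^7.

∂_1: C_1 → C_0 sends each edge [p,q] (with p < q) to q − p. For instance
  ∂ag = g − a.
The 9×17 boundary matrix has rank 8 and Smith normal form diag(1,1,1,1,1,1,1,1).

∂_2: C_2 → C_1 sends each 2-simplex [p,q,r] to [q,r] − [p,r] + [p,q]. For instance
  ∂bdh = dh − bh + bd,
  ∂def = ef − df + de.
The 17×7 boundary matrix has rank 7 and Smith normal form diag(1,1,1,1,1,1,1).

Reading off H_k = ker ∂_k / im ∂_{k+1}:

  H_0: rank C_0 − rank ∂_1 = 9 − 8 = 1, and the invariant factors of ∂_1 are all 1, so H_0 ≅ Z.
  H_1: rank ker ∂_1 − rank ∂_2 = (17 − 8) − 7 = 2, and the invariant factors of ∂_2 are all 1, so H_1 ≅ Z^2.
  H_2: rank ker ∂_2 − rank ∂_3 = (7 − 7) − 0 = 0, and there is no ∂_3, so H_2 ≅ 0.

As a check, the Euler characteristic is 9 − 17 + 7 = -1, which agrees with 1 − 2 + 0 = -1.

H_0 = Z,  H_1 = Z^2,  H_2 = 0.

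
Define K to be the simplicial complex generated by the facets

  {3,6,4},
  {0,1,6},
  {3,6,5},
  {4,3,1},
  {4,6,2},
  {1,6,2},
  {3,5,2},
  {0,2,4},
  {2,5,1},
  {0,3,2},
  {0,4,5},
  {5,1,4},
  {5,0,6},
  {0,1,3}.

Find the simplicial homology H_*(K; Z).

Fix the vertex order 0 < 1 < 2 < 3 < 4 < 5 < 6 and write every simplex with vertices in increasing order. Then dim K = 2 and the simplices of K are:

  0-simplices (7): [0], [1], [2], [3], [4], [5], [6]
  1-simplices (21): [0,1], [0,2], [0,3], [0,4], [0,5], [0,6], [1,2], [1,3], [1,4], [1,5], [1,6], [2,3], [2,4], [2,5], [2,6], [3,4], [3,5], [3,6], [4,5], [4,6], [5,6]
  2-simplices (14): [0,1,3], [0,1,6], [0,2,3], [0,2,4], [0,4,5], [0,5,6], [1,2,5], [1,2,6], [1,3,4], [1,4,5], [2,3,5], [2,4,6], [3,4,6], [3,5,6]

so the chain groups are C_0 ≅ Z^7, C_1 ≅ Z^21, C_2 ≅ Z^14.

Boundary ∂_1: C_1 → C_0 sends each edge [p,q] (with p < q) to q − p.
As a 7×21 matrix over Z this has rank 6, with invariant factors (1,1,1,1,1,1).

The boundary map ∂_2: C_2 → C_1 acts by ∂[p,q,r] = [q,r] − [p,r] + [p,q]. For instance
  ∂[2,3,5] = [3,5] − [2,5] + [2,3],
  ∂[1,3,4] = [3,4] − [1,4] + [1,3].
This gives a 21×14 integer matrix of rank 13; reducing to Smith normal form yields diagonal entries (1,1,1,1,1,1,1,1,1,1,1,1,1).

Now H_k = ker ∂_k / im ∂_{k+1}, so:

  H_0: rank C_0 − rank ∂_1 = 7 − 6 = 1, and the invariant factors of ∂_1 are all 1, so H_0 ≅ Z.
  H_1: rank ker ∂_1 − rank ∂_2 = (21 − 6) − 13 = 2, and the invariant factors of ∂_2 are all 1, so H_1 ≅ Z^2.
  H_2: rank ker ∂_2 − rank ∂_3 = (14 − 13) − 0 = 1, and there is no ∂_3, so H_2 ≅ Z.

As a check, the Euler characteristic is 7 − 21 + 14 = 0, which agrees with 1 − 2 + 1 = 0.
(K is a triangulation of the torus T^2.)

H_0 ≅ Z,  H_1 ≅ Z^2,  H_2 ≅ Z.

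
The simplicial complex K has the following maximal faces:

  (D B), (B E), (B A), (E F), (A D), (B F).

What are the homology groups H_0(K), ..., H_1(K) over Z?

Fix the vertex order A < B < D < E < F and write every simplex with vertices in increasing order. Then dim K = 1 and the simplices of K are:

  0-simplices (5): A, B, D, E, F
  1-simplices (6): AB, AD, BD, BE, BF, EF

so the chain groups are C_0 ≅ Z^5, C_1 ≅ Z^6.

The boundary map ∂_1: C_1 → C_0 sends each edge [p,q] (with p < q) to q − p.
The 5×6 boundary matrix has rank 4 and Smith normal form diag(1,1,1,1).

Reading off H_k = ker ∂_k / im ∂_{k+1}:

  H_0: rank C_0 − rank ∂_1 = 5 − 4 = 1, and the invariant factors of ∂_1 are all 1, so H_0 = Z.
  H_1: rank ker ∂_1 − rank ∂_2 = (6 − 4) − 0 = 2, and there is no ∂_2, so H_1 = Z^2.

As a check, the Euler characteristic is 5 − 6 = -1, which agrees with 1 − 2 = -1.
(K is a triangulation of a wedge of 2 circles.)

H_0 = Z,  H_1 = Z^2.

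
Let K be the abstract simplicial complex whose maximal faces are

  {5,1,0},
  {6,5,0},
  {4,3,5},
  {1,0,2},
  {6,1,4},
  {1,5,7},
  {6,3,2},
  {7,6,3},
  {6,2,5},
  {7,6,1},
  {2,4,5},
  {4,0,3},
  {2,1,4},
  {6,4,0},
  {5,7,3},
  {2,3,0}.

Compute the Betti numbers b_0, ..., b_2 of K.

We work with the vertex ordering 0 < 1 < 2 < 3 < 4 < 5 < 6 < 7. The simplices of K, each written with vertices in increasing order, are:

  0-simplices (8): [0], [1], [2], [3], [4], [5], [6], [7]
  1-simplices (24): (24 of them)
  2-simplices (16): [0,1,2], [0,1,5], [0,2,3], [0,3,4], [0,4,6], [0,5,6], [1,2,4], [1,4,6], [1,5,7], [1,6,7], [2,3,6], [2,4,5], [2,5,6], [3,4,5], [3,5,7], [3,6,7]

giving chain groups C_0 ≅ Z^8, C_1 ≅ Z^24, C_2 ≅ Z^16.

The boundary map ∂_1: C_1 → C_0 sends each edge [p,q] (with p < q) to q − p. For instance
  ∂[2,6] = [6] − [2].
As a 8×24 matrix over Z this has rank 7, with invariant factors (1,1,1,1,1,1,1).

Boundary ∂_2: C_2 → C_1 sends each 2-simplex [p,q,r] to [q,r] − [p,r] + [p,q]. For instance
  ∂[1,5,7] = [5,7] − [1,7] + [1,5],
  ∂[0,4,6] = [4,6] − [0,6] + [0,4].
As a 24×16 matrix over Z this has rank 15, with invariant factors (1,1,1,1,1,1,1,1,1,1,1,1,1,1,1).

From H_k ≅ ker(∂_k) / im(∂_{k+1}) we obtain:

  H_0: rank C_0 − rank ∂_1 = 8 − 7 = 1, and the invariant factors of ∂_1 are all 1, so H_0 ≅ Z.
  H_1: rank ker ∂_1 − rank ∂_2 = (24 − 7) − 15 = 2, and the invariant factors of ∂_2 are all 1, so H_1 ≅ Z^2.
  H_2: rank ker ∂_2 − rank ∂_3 = (16 − 15) − 0 = 1, and there is no ∂_3, so H_2 ≅ Z.

As a check, the Euler characteristic is 8 − 24 + 16 = 0, which agrees with 1 − 2 + 1 = 0.

Hence the Betti numbers are b_0 = 1, b_1 = 2, b_2 = 1.

b_0 = 1, b_1 = 2, b_2 = 1.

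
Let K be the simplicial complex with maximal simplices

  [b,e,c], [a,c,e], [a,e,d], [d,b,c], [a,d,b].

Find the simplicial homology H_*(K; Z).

H_0 = Z,  H_1 = Z,  H_2 = 0.

We work with the vertex ordering a < b < c < d < e. The simplices of K, each written with vertices in increasing order, are:

  0-simplices (5): a, b, c, d, e
  1-simplices (10): ab, ac, ad, ae, bc, bd, be, cd, ce, de
  2-simplices (5): abd, ace, ade, bcd, bce

Hence C_0 ≅ Z^5, C_1 ≅ Z^10, C_2 ≅ Z^5.

∂_1: C_1 → C_0 is given by ∂[p,q] = [q] − [p].
The 5×10 boundary matrix has rank 4 and Smith normal form diag(1,1,1,1).

Boundary ∂_2: C_2 → C_1 sends each 2-simplex [p,q,r] to [q,r] − [p,r] + [p,q]. For instance
  ∂bce = ce − be + bc,
  ∂ade = de − ae + ad.
This gives a 10×5 integer matrix of rank 5; reducing to Smith normal form yields diagonal entries (1,1,1,1,1).

Computing H_k = (kernel of ∂_k) / (image of ∂_{k+1}):

  H_0: rank C_0 − rank ∂_1 = 5 − 4 = 1, and the invariant factors of ∂_1 are all 1, so H_0 ≅ Z.
  H_1: rank ker ∂_1 − rank ∂_2 = (10 − 4) − 5 = 1, and the invariant factors of ∂_2 are all 1, so H_1 ≅ Z.
  H_2: rank ker ∂_2 − rank ∂_3 = (5 − 5) − 0 = 0, and there is no ∂_3, so H_2 ≅ 0.

As a check, the Euler characteristic is 5 − 10 + 5 = 0, which agrees with 1 − 1 + 0 = 0.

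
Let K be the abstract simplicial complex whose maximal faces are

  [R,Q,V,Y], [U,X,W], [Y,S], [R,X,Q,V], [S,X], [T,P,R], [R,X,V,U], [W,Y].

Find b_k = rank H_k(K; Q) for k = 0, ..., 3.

b_0 = 1, b_1 = 2, b_2 = 0, b_3 = 0.

Order the vertices as P < Q < R < S < T < U < V < W < X < Y. Listing each simplex with vertices in this order, K has dimension 3 with simplices:

  0-simplices (10): P, Q, R, S, T, U, V, W, X, Y
  1-simplices (20): PR, PT, QR, QV, QX, QY, RT, RU, RV, RX, RY, SX, SY, UV, UW, UX, VX, VY, WX, WY
  2-simplices (12): PRT, QRV, QRX, QRY, QVX, QVY, RUV, RUX, RVX, RVY, UVX, UWX
  3-simplices (3): QRVX, QRVY, RUVX

giving chain groups C_0 ≅ Z^10, C_1 ≅ Z^20, C_2 ≅ Z^12, C_3 ≅ Z^3.

The boundary map ∂_1: C_1 → C_0 maps an edge to its endpoints' difference, ∂[p,q] = q − p. For instance
  ∂UW = W − U.
The resulting 10×20 matrix has rank 9, and its Smith normal form has invariant factors (1,1,1,1,1,1,1,1,1).

The boundary map ∂_2: C_2 → C_1 maps a triangle to the signed sum of its edges. For instance
  ∂QRX = RX − QX + QR,
  ∂UVX = VX − UX + UV.
The 20×12 boundary matrix has rank 9 and Smith normal form diag(1,1,1,1,1,1,1,1,1).

∂_3: C_3 → C_2 sends each 3-simplex σ to the alternating sum Σ_i (−1)^i (σ with its i-th vertex removed). For instance
  ∂QRVX = RVX − QVX + QRX − QRV,
  ∂QRVY = RVY − QVY + QRY − QRV.
The 12×3 boundary matrix has rank 3 and Smith normal form diag(1,1,1).

From H_k ≅ ker(∂_k) / im(∂_{k+1}) we obtain:

  H_0: rank C_0 − rank ∂_1 = 10 − 9 = 1, and the invariant factors of ∂_1 are all 1, so H_0 ≅ Z.
  H_1: rank ker ∂_1 − rank ∂_2 = (20 − 9) − 9 = 2, and the invariant factors of ∂_2 are all 1, so H_1 ≅ Z^2.
  H_2: rank ker ∂_2 − rank ∂_3 = (12 − 9) − 3 = 0, and the invariant factors of ∂_3 are all 1, so H_2 ≅ 0.
  H_3: rank ker ∂_3 − rank ∂_4 = (3 − 3) − 0 = 0, and there is no ∂_4, so H_3 ≅ 0.

As a check, the Euler characteristic is 10 − 20 + 12 − 3 = -1, which agrees with 1 − 2 + 0 − 0 = -1.

Hence the Betti numbers are b_0 = 1, b_1 = 2, b_2 = 0, b_3 = 0.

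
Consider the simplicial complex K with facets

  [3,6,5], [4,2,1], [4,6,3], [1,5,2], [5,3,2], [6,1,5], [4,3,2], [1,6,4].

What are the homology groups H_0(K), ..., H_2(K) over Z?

Order the vertices as 1 < 2 < 3 < 4 < 5 < 6. Listing each simplex with vertices in this order, K has dimension 2 with simplices:

  0-simplices (6): [1], [2], [3], [4], [5], [6]
  1-simplices (12): [1,2], [1,4], [1,5], [1,6], [2,3], [2,4], [2,5], [3,4], [3,5], [3,6], [4,6], [5,6]
  2-simplices (8): [1,2,4], [1,2,5], [1,4,6], [1,5,6], [2,3,4], [2,3,5], [3,4,6], [3,5,6]

so the chain groups are C_0 ≅ Z^6, C_1 ≅ Z^12, C_2 ≅ Z^8.

The boundary map ∂_1: C_1 → C_0 sends each edge [p,q] (with p < q) to q − p.
The resulting 6×12 matrix has rank 5, and its Smith normal form has invariant factors (1,1,1,1,1).

The boundary map ∂_2: C_2 → C_1 sends each 2-simplex [p,q,r] to [q,r] − [p,r] + [p,q]. For instance
  ∂[3,5,6] = [5,6] − [3,6] + [3,5],
  ∂[1,4,6] = [4,6] − [1,6] + [1,4].
This gives a 12×8 integer matrix of rank 7; reducing to Smith normal form yields diagonal entries (1,1,1,1,1,1,1).

Reading off H_k = ker ∂_k / im ∂_{k+1}:

  H_0: rank C_0 − rank ∂_1 = 6 − 5 = 1, and the invariant factors of ∂_1 are all 1, so H_0 = Z.
  H_1: rank ker ∂_1 − rank ∂_2 = (12 − 5) − 7 = 0, and the invariant factors of ∂_2 are all 1, so H_1 = 0.
  H_2: rank ker ∂_2 − rank ∂_3 = (8 − 7) − 0 = 1, and there is no ∂_3, so H_2 = Z.

H_0 = Z,  H_1 = 0,  H_2 = Z.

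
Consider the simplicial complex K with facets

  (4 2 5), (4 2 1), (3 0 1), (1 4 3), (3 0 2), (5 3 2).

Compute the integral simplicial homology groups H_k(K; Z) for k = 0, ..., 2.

H_0 = Z,  H_1 = Z,  H_2 = 0.

Fix the vertex order 0 < 1 < 2 < 3 < 4 < 5 and write every simplex with vertices in increasing order. Then dim K = 2 and the simplices of K are:

  0-simplices (6): [0], [1], [2], [3], [4], [5]
  1-simplices (12): [0,1], [0,2], [0,3], [1,2], [1,3], [1,4], [2,3], [2,4], [2,5], [3,4], [3,5], [4,5]
  2-simplices (6): [0,1,3], [0,2,3], [1,2,4], [1,3,4], [2,3,5], [2,4,5]

giving chain groups C_0 ≅ Z^6, C_1 ≅ Z^12, C_2 ≅ Z^6.

∂_1: C_1 → C_0 maps an edge to its endpoints' difference, ∂[p,q] = q − p. For instance
  ∂[4,5] = [5] − [4].
This gives a 6×12 integer matrix of rank 5; reducing to Smith normal form yields diagonal entries (1,1,1,1,1).

∂_2: C_2 → C_1 maps a triangle to the signed sum of its edges. For instance
  ∂[2,4,5] = [4,5] − [2,5] + [2,4],
  ∂[1,2,4] = [2,4] − [1,4] + [1,2].
The 12×6 boundary matrix has rank 6 and Smith normal form diag(1,1,1,1,1,1).

Now H_k = ker ∂_k / im ∂_{k+1}, so:

  H_0: rank C_0 − rank ∂_1 = 6 − 5 = 1, and the invariant factors of ∂_1 are all 1, so H_0 ≅ Z.
  H_1: rank ker ∂_1 − rank ∂_2 = (12 − 5) − 6 = 1, and the invariant factors of ∂_2 are all 1, so H_1 ≅ Z.
  H_2: rank ker ∂_2 − rank ∂_3 = (6 − 6) − 0 = 0, and there is no ∂_3, so H_2 ≅ 0.

As a check, the Euler characteristic is 6 − 12 + 6 = 0, which agrees with 1 − 1 + 0 = 0.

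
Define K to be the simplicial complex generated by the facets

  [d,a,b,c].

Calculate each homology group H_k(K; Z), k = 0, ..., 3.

We work with the vertex ordering a < b < c < d. The simplices of K, each written with vertices in increasing order, are:

  0-simplices (4): a, b, c, d
  1-simplices (6): ab, ac, ad, bc, bd, cd
  2-simplices (4): abc, abd, acd, bcd
  3-simplices (1): abcd

giving chain groups C_0 ≅ Z^4, C_1 ≅ Z^6, C_2 ≅ Z^4, C_3 ≅ Z^1.

Boundary ∂_1: C_1 → C_0 is given by ∂[p,q] = [q] − [p].
The 4×6 boundary matrix has rank 3 and Smith normal form diag(1,1,1).

Boundary ∂_2: C_2 → C_1 sends each 2-simplex [p,q,r] to [q,r] − [p,r] + [p,q]. For instance
  ∂acd = cd − ad + ac,
  ∂bcd = cd − bd + bc.
This gives a 6×4 integer matrix of rank 3; reducing to Smith normal form yields diagonal entries (1,1,1).

Boundary ∂_3: C_3 → C_2 sends each 3-simplex σ to the alternating sum Σ_i (−1)^i (σ with its i-th vertex removed). For instance
  ∂abcd = bcd − acd + abd − abc.
As a 4×1 matrix over Z this has rank 1, with invariant factors (1).

From H_k ≅ ker(∂_k) / im(∂_{k+1}) we obtain:

  H_0: rank C_0 − rank ∂_1 = 4 − 3 = 1, and the invariant factors of ∂_1 are all 1, so H_0 = Z.
  H_1: rank ker ∂_1 − rank ∂_2 = (6 − 3) − 3 = 0, and the invariant factors of ∂_2 are all 1, so H_1 = 0.
  H_2: rank ker ∂_2 − rank ∂_3 = (4 − 3) − 1 = 0, and the invariant factors of ∂_3 are all 1, so H_2 = 0.
  H_3: rank ker ∂_3 − rank ∂_4 = (1 − 1) − 0 = 0, and there is no ∂_4, so H_3 = 0.

As a check, the Euler characteristic is 4 − 6 + 4 − 1 = 1, which agrees with 1 − 0 + 0 − 0 = 1.
(K is a triangulation of the 3-simplex.)

H_0 ≅ Z,  H_1 = 0,  H_2 = 0,  H_3 = 0.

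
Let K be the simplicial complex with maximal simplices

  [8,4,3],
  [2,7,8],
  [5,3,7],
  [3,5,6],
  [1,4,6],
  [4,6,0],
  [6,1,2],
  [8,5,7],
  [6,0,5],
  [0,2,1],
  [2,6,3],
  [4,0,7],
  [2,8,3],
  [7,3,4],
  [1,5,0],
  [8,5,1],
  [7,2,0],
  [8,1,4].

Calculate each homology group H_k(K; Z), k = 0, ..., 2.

H_0 ≅ Z,  H_1 ≅ Z ⊕ Z/2Z,  H_2 = 0.

K has 9 vertices, 27 edges, 18 triangles.
rank ∂_0 = 0, rank ∂_1 = 8 ⇒ b_0 = 9 − 0 − 8 = 1; all invariant factors of ∂_1 are 1 so no torsion. So H_0 ≅ Z.
rank ∂_1 = 8, rank ∂_2 = 18 ⇒ b_1 = 27 − 8 − 18 = 1; ∂_2 has invariant factor(s) [2] giving torsion. So H_1 ≅ Z ⊕ Z/2Z.
rank ∂_2 = 18, rank ∂_3 = 0 ⇒ b_2 = 18 − 18 − 0 = 0. So H_2 ≅ 0.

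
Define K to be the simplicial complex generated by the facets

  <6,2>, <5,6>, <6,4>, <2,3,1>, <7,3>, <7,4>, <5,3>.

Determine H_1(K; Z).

H_1 = Z^2.

K has 7 vertices, 9 edges, 1 triangle.
rank ∂_1 = 6, rank ∂_2 = 1 ⇒ b_1 = 9 − 6 − 1 = 2; all invariant factors of ∂_2 are 1 so no torsion. So H_1 ≅ Z^2.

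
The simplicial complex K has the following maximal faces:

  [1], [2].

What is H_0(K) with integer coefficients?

Take the total order 1 < 2 on the vertex set. Then K (dimension 0) consists of the simplices:

  0-simplices (2): [1], [2]

giving chain groups C_0 ≅ Z^2.

Reading off H_k = ker ∂_k / im ∂_{k+1}:

  H_0: rank C_0 − rank ∂_1 = 2 − 0 = 2, and there is no ∂_1, so H_0 = Z^2.

H_0 ≅ Z^2.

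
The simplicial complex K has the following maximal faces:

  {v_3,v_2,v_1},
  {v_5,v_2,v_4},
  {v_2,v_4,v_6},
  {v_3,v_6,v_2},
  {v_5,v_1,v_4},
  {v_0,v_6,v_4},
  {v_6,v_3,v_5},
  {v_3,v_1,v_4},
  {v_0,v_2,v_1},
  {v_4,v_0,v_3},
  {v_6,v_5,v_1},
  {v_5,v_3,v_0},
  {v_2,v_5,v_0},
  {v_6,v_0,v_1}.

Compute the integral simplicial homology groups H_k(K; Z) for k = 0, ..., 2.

H_0 ≅ Z,  H_1 ≅ Z^2,  H_2 ≅ Z.

We work with the vertex ordering v_0 < v_1 < v_2 < v_3 < v_4 < v_5 < v_6. The simplices of K, each written with vertices in increasing order, are:

  0-simplices (7): [v_0], [v_1], [v_2], [v_3], [v_4], [v_5], [v_6]
  1-simplices (21): (21 of them)
  2-simplices (14): (14 of them)

so the chain groups are C_0 ≅ Z^7, C_1 ≅ Z^21, C_2 ≅ Z^14.

Boundary ∂_1: C_1 → C_0 sends each edge [p,q] (with p < q) to q − p. For instance
  ∂[v_3,v_6] = [v_6] − [v_3].
As a 7×21 matrix over Z this has rank 6, with invariant factors (1,1,1,1,1,1).

Boundary ∂_2: C_2 → C_1 acts by ∂[p,q,r] = [q,r] − [p,r] + [p,q]. For instance
  ∂[v_1,v_4,v_5] = [v_4,v_5] − [v_1,v_5] + [v_1,v_4],
  ∂[v_2,v_4,v_5] = [v_4,v_5] − [v_2,v_5] + [v_2,v_4].
The 21×14 boundary matrix has rank 13 and Smith normal form diag(1,1,1,1,1,1,1,1,1,1,1,1,1).

From H_k ≅ ker(∂_k) / im(∂_{k+1}) we obtain:

  H_0: rank C_0 − rank ∂_1 = 7 − 6 = 1, and the invariant factors of ∂_1 are all 1, so H_0 ≅ Z.
  H_1: rank ker ∂_1 − rank ∂_2 = (21 − 6) − 13 = 2, and the invariant factors of ∂_2 are all 1, so H_1 ≅ Z^2.
  H_2: rank ker ∂_2 − rank ∂_3 = (14 − 13) − 0 = 1, and there is no ∂_3, so H_2 ≅ Z.

As a check, the Euler characteristic is 7 − 21 + 14 = 0, which agrees with 1 − 2 + 1 = 0.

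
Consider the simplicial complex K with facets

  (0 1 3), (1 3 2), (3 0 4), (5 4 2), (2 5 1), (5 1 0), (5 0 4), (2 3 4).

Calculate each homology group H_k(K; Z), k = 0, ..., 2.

Order the vertices as 0 < 1 < 2 < 3 < 4 < 5. Listing each simplex with vertices in this order, K has dimension 2 with simplices:

  0-simplices (6): [0], [1], [2], [3], [4], [5]
  1-simplices (12): [0,1], [0,3], [0,4], [0,5], [1,2], [1,3], [1,5], [2,3], [2,4], [2,5], [3,4], [4,5]
  2-simplices (8): [0,1,3], [0,1,5], [0,3,4], [0,4,5], [1,2,3], [1,2,5], [2,3,4], [2,4,5]

Hence C_0 ≅ Z^6, C_1 ≅ Z^12, C_2 ≅ Z^8.

∂_1: C_1 → C_0 is given by ∂[p,q] = [q] − [p].
This gives a 6×12 integer matrix of rank 5; reducing to Smith normal form yields diagonal entries (1,1,1,1,1).

∂_2: C_2 → C_1 acts by ∂[p,q,r] = [q,r] − [p,r] + [p,q]. For instance
  ∂[0,3,4] = [3,4] − [0,4] + [0,3],
  ∂[2,3,4] = [3,4] − [2,4] + [2,3].
This gives a 12×8 integer matrix of rank 7; reducing to Smith normal form yields diagonal entries (1,1,1,1,1,1,1).

From H_k ≅ ker(∂_k) / im(∂_{k+1}) we obtain:

  H_0: rank C_0 − rank ∂_1 = 6 − 5 = 1, and the invariant factors of ∂_1 are all 1, so H_0 = Z.
  H_1: rank ker ∂_1 − rank ∂_2 = (12 − 5) − 7 = 0, and the invariant factors of ∂_2 are all 1, so H_1 = 0.
  H_2: rank ker ∂_2 − rank ∂_3 = (8 − 7) − 0 = 1, and there is no ∂_3, so H_2 = Z.

As a check, the Euler characteristic is 6 − 12 + 8 = 2, which agrees with 1 − 0 + 1 = 2.
(K is a triangulation of the 2-sphere S^2.)

H_0 = Z,  H_1 = 0,  H_2 = Z.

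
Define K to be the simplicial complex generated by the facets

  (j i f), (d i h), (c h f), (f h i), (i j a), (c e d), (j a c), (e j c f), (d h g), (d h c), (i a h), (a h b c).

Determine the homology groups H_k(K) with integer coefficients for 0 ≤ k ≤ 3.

K has 10 vertices, 24 edges, 18 triangles, 2 3-simplices.
rank ∂_0 = 0, rank ∂_1 = 9 ⇒ b_0 = 10 − 0 − 9 = 1; all invariant factors of ∂_1 are 1 so no torsion. So H_0 = Z.
rank ∂_1 = 9, rank ∂_2 = 15 ⇒ b_1 = 24 − 9 − 15 = 0; all invariant factors of ∂_2 are 1 so no torsion. So H_1 = 0.
rank ∂_2 = 15, rank ∂_3 = 2 ⇒ b_2 = 18 − 15 − 2 = 1; all invariant factors of ∂_3 are 1 so no torsion. So H_2 = Z.
rank ∂_3 = 2, rank ∂_4 = 0 ⇒ b_3 = 2 − 2 − 0 = 0. So H_3 = 0.

H_0 = Z,  H_1 = 0,  H_2 = Z,  H_3 = 0.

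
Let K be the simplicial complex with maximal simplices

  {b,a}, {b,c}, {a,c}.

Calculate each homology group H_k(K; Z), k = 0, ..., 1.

H_0 = Z,  H_1 = Z.

Take the total order a < b < c on the vertex set. Then K (dimension 1) consists of the simplices:

  0-simplices (3): a, b, c
  1-simplices (3): ab, ac, bc

Hence C_0 ≅ Z^3, C_1 ≅ Z^3.

∂_1: C_1 → C_0 maps an edge to its endpoints' difference, ∂[p,q] = q − p. For instance
  ∂bc = c − b.
The resulting 3×3 matrix has rank 2, and its Smith normal form has invariant factors (1,1).

Computing H_k = (kernel of ∂_k) / (image of ∂_{k+1}):

  H_0: rank C_0 − rank ∂_1 = 3 − 2 = 1, and the invariant factors of ∂_1 are all 1, so H_0 = Z.
  H_1: rank ker ∂_1 − rank ∂_2 = (3 − 2) − 0 = 1, and there is no ∂_2, so H_1 = Z.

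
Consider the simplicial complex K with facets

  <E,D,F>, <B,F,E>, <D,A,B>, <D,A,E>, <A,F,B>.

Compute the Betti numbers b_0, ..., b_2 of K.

b_0 = 1, b_1 = 1, b_2 = 0.

We work with the vertex ordering A < B < D < E < F. The simplices of K, each written with vertices in increasing order, are:

  0-simplices (5): A, B, D, E, F
  1-simplices (10): AB, AD, AE, AF, BD, BE, BF, DE, DF, EF
  2-simplices (5): ABD, ABF, ADE, BEF, DEF

Hence C_0 ≅ Z^5, C_1 ≅ Z^10, C_2 ≅ Z^5.

Boundary ∂_1: C_1 → C_0 maps an edge to its endpoints' difference, ∂[p,q] = q − p. For instance
  ∂AE = E − A.
As a 5×10 matrix over Z this has rank 4, with invariant factors (1,1,1,1).

The boundary map ∂_2: C_2 → C_1 maps a triangle to the signed sum of its edges. For instance
  ∂ADE = DE − AE + AD,
  ∂BEF = EF − BF + BE.
As a 10×5 matrix over Z this has rank 5, with invariant factors (1,1,1,1,1).

Now H_k = ker ∂_k / im ∂_{k+1}, so:

  H_0: rank C_0 − rank ∂_1 = 5 − 4 = 1, and the invariant factors of ∂_1 are all 1, so H_0 ≅ Z.
  H_1: rank ker ∂_1 − rank ∂_2 = (10 − 4) − 5 = 1, and the invariant factors of ∂_2 are all 1, so H_1 ≅ Z.
  H_2: rank ker ∂_2 − rank ∂_3 = (5 − 5) − 0 = 0, and there is no ∂_3, so H_2 ≅ 0.

As a check, the Euler characteristic is 5 − 10 + 5 = 0, which agrees with 1 − 1 + 0 = 0.
(K is a triangulation of the Möbius band.)

Hence the Betti numbers are b_0 = 1, b_1 = 1, b_2 = 0.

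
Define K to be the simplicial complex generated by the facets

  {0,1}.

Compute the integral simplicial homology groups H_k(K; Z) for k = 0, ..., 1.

H_0 = Z,  H_1 = 0.

Fix the vertex order 0 < 1 and write every simplex with vertices in increasing order. Then dim K = 1 and the simplices of K are:

  0-simplices (2): [0], [1]
  1-simplices (1): [0,1]

Hence C_0 ≅ Z^2, C_1 ≅ Z^1.

The boundary map ∂_1: C_1 → C_0 sends each edge [p,q] (with p < q) to q − p. For instance
  ∂[0,1] = [1] − [0].
The resulting 2×1 matrix has rank 1, and its Smith normal form has invariant factors (1).

Now H_k = ker ∂_k / im ∂_{k+1}, so:

  H_0: rank C_0 − rank ∂_1 = 2 − 1 = 1, and the invariant factors of ∂_1 are all 1, so H_0 = Z.
  H_1: rank ker ∂_1 − rank ∂_2 = (1 − 1) − 0 = 0, and there is no ∂_2, so H_1 = 0.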